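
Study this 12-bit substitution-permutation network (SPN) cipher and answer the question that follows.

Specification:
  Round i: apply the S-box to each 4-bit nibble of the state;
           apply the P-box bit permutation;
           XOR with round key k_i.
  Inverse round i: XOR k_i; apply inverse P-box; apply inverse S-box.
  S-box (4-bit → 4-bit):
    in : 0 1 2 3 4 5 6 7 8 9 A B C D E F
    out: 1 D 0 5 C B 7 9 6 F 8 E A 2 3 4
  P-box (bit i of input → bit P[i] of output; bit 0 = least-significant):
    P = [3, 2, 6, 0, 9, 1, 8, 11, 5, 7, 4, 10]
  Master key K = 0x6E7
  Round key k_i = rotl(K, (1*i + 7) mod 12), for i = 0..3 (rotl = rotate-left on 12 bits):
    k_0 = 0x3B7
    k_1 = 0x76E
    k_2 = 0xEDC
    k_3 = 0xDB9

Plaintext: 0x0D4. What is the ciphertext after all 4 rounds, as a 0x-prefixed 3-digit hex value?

s_0 = plaintext = 0x0D4
s_1 = Round(s_0, k_0) = 0x3D4
s_2 = Round(s_1, k_1) = 0x71D
s_3 = Round(s_2, k_2) = 0x1F8
s_4 = Round(s_3, k_3) = 0x8CD

0x8CD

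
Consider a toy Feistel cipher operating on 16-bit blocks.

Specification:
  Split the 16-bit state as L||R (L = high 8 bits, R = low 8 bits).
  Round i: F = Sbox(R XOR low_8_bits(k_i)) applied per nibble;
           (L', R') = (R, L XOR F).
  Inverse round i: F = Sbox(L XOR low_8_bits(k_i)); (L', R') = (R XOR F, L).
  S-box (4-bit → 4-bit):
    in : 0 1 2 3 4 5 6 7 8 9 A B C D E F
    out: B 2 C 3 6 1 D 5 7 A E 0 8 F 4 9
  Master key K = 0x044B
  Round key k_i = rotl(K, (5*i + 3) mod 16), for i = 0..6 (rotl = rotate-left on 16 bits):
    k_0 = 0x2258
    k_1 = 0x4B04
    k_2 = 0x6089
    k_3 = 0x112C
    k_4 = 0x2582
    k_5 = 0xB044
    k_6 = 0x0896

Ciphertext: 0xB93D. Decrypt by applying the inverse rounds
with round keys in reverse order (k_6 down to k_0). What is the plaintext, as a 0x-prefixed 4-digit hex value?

s_0 = ciphertext = 0xB93D
s_1 = InvRound(s_0, k_6) = 0xF4B9
s_2 = InvRound(s_1, k_5) = 0xB2F4
s_3 = InvRound(s_2, k_4) = 0xCFB2
s_4 = InvRound(s_3, k_3) = 0xF1CF
s_5 = InvRound(s_4, k_2) = 0x98F1
s_6 = InvRound(s_5, k_1) = 0x5998
s_7 = InvRound(s_6, k_0) = 0x2A59

0x2A59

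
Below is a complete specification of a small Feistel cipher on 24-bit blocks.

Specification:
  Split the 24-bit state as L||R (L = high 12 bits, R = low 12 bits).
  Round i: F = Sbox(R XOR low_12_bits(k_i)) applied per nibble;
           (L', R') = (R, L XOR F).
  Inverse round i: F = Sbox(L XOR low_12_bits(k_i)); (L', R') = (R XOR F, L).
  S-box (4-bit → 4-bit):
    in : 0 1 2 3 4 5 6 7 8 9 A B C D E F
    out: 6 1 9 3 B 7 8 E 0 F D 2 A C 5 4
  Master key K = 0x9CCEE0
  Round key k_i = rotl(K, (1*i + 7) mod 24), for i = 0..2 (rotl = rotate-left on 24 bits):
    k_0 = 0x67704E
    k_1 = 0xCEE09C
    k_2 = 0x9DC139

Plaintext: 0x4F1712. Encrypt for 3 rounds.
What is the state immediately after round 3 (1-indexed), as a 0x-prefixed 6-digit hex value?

0xA0C8BC

s_0 = plaintext = 0x4F1712
s_1 = Round(s_0, k_0) = 0x712A8B
s_2 = Round(s_1, k_1) = 0xA8BA0C
s_3 = Round(s_2, k_2) = 0xA0C8BC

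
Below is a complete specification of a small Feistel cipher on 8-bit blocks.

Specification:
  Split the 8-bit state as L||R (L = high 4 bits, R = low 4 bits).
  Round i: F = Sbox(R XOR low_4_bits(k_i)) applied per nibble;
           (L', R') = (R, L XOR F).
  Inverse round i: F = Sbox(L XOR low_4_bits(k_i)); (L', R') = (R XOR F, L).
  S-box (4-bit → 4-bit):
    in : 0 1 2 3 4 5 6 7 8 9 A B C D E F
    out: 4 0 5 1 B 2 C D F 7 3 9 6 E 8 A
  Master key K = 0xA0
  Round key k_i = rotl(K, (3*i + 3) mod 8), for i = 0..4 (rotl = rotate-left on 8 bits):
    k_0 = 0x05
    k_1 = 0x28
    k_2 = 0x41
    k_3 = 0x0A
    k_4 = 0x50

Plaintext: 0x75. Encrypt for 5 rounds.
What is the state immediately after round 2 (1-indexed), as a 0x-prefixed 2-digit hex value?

s_0 = plaintext = 0x75
s_1 = Round(s_0, k_0) = 0x53
s_2 = Round(s_1, k_1) = 0x3C
s_3 = Round(s_2, k_2) = 0xCD
s_4 = Round(s_3, k_3) = 0xD1
s_5 = Round(s_4, k_4) = 0x1D

0x3C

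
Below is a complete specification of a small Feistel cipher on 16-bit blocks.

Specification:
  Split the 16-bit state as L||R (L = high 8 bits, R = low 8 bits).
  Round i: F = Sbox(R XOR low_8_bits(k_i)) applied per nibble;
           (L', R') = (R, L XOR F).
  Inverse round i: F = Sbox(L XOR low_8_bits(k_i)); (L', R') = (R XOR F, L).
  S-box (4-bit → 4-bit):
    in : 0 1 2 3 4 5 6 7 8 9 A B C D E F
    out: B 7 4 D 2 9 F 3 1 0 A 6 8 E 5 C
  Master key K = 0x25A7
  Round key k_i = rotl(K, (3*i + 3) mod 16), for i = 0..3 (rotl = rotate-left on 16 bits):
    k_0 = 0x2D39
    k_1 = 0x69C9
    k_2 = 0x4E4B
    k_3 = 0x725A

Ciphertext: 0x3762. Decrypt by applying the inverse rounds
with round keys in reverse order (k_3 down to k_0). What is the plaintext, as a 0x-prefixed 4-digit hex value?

0x32E2

s_0 = ciphertext = 0x3762
s_1 = InvRound(s_0, k_3) = 0x9C37
s_2 = InvRound(s_1, k_2) = 0xD49C
s_3 = InvRound(s_2, k_1) = 0xE2D4
s_4 = InvRound(s_3, k_0) = 0x32E2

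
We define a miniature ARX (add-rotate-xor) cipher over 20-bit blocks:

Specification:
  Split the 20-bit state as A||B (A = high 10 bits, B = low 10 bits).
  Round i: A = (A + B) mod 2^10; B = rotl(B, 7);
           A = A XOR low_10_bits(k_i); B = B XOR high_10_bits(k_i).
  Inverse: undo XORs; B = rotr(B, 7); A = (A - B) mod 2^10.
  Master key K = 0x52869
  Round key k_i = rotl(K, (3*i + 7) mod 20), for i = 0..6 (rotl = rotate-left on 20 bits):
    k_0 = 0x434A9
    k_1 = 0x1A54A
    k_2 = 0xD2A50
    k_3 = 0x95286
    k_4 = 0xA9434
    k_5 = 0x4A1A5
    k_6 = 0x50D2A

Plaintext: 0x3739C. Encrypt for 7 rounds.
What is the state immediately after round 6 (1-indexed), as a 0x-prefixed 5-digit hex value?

0x02AE1

s_0 = plaintext = 0x3739C
s_1 = Round(s_0, k_0) = 0x3477E
s_2 = Round(s_1, k_1) = 0x41706
s_3 = Round(s_2, k_2) = 0x96C2A
s_4 = Round(s_3, k_3) = 0x00F51
s_5 = Round(s_4, k_4) = 0xD824F
s_6 = Round(s_5, k_5) = 0x02AE1
s_7 = Round(s_6, k_6) = 0xF059F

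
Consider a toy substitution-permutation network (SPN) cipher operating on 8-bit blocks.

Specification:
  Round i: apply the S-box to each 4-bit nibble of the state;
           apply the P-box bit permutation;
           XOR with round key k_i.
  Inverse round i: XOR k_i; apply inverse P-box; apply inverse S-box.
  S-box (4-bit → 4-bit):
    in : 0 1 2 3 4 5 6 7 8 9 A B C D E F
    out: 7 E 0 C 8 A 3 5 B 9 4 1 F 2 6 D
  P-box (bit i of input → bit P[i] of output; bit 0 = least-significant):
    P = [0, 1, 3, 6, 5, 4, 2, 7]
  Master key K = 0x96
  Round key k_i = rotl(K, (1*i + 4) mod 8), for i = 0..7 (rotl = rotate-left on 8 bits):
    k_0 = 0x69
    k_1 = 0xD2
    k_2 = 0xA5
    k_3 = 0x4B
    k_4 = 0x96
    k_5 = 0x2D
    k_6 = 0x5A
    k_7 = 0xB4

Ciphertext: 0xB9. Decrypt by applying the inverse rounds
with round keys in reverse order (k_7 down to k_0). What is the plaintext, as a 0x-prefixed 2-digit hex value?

0x70

s_0 = ciphertext = 0xB9
s_1 = InvRound(s_0, k_7) = 0xA7
s_2 = InvRound(s_1, k_6) = 0xCF
s_3 = InvRound(s_2, k_5) = 0x95
s_4 = InvRound(s_3, k_4) = 0x26
s_5 = InvRound(s_4, k_3) = 0x7F
s_6 = InvRound(s_5, k_2) = 0x51
s_7 = InvRound(s_6, k_1) = 0x46
s_8 = InvRound(s_7, k_0) = 0x70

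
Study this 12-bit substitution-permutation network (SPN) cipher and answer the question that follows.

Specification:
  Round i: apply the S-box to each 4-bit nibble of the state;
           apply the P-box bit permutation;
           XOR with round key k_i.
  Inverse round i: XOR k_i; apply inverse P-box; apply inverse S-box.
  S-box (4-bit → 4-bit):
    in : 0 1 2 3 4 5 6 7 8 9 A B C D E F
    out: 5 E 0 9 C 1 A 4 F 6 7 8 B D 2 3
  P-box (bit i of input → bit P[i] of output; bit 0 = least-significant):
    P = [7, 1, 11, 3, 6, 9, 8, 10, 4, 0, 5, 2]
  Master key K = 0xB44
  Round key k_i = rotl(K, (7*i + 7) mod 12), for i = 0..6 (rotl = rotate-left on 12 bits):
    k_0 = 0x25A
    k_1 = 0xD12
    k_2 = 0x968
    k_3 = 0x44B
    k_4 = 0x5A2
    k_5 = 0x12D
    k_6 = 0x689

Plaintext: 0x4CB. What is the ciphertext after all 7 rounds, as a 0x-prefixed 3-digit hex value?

0x0F8

s_0 = plaintext = 0x4CB
s_1 = Round(s_0, k_0) = 0x436
s_2 = Round(s_1, k_1) = 0x97C
s_3 = Round(s_2, k_2) = 0x8C3
s_4 = Round(s_3, k_3) = 0x2B6
s_5 = Round(s_4, k_4) = 0x1A8
s_6 = Round(s_5, k_5) = 0xAC2
s_7 = Round(s_6, k_6) = 0x0F8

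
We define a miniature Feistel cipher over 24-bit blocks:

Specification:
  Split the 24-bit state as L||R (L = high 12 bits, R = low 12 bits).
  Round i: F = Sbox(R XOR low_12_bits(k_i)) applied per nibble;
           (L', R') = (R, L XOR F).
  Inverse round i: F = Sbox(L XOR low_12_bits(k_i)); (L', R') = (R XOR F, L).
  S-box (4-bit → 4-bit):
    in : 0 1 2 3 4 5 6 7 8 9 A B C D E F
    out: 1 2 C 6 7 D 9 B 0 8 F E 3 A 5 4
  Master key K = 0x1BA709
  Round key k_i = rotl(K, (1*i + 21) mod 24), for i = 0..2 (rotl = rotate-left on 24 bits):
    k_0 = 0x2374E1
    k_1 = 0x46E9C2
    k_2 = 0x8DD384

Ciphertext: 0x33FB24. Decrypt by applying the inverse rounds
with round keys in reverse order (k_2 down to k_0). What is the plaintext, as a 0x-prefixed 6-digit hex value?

s_0 = ciphertext = 0x33FB24
s_1 = InvRound(s_0, k_2) = 0xACA33F
s_2 = InvRound(s_1, k_1) = 0x52FACA
s_3 = InvRound(s_2, k_0) = 0x8FF52F

0x8FF52F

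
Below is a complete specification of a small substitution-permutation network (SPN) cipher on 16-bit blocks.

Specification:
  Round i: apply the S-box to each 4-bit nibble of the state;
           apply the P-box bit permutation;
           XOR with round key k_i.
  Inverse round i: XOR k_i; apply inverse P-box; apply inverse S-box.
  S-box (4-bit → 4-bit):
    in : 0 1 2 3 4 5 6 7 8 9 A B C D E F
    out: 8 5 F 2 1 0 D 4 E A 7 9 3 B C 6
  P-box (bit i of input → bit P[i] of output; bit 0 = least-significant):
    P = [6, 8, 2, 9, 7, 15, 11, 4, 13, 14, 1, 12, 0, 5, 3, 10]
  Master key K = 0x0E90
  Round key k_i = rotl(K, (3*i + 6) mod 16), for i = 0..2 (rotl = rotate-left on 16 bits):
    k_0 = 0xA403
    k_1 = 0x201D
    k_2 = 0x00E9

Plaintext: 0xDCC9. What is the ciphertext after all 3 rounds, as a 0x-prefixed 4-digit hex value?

s_0 = plaintext = 0xDCC9
s_1 = Round(s_0, k_0) = 0x43A2
s_2 = Round(s_1, k_1) = 0xEBD8
s_3 = Round(s_2, k_2) = 0xB775

0xB775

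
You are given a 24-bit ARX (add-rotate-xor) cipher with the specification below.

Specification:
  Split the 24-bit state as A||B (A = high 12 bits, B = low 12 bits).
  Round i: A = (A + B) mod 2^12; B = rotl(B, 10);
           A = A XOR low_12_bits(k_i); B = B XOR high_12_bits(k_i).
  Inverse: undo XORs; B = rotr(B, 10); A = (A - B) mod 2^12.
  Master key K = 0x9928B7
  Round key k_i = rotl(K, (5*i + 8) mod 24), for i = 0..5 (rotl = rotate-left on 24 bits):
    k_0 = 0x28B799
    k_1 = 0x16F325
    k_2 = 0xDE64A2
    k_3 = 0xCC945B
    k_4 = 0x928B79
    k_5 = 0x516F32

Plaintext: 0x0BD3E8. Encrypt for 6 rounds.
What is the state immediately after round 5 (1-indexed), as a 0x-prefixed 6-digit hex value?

0x96E413

s_0 = plaintext = 0x0BD3E8
s_1 = Round(s_0, k_0) = 0x33C271
s_2 = Round(s_1, k_1) = 0x6885F3
s_3 = Round(s_2, k_2) = 0x8D909A
s_4 = Round(s_3, k_3) = 0xD284EF
s_5 = Round(s_4, k_4) = 0x96E413
s_6 = Round(s_5, k_5) = 0x2B3812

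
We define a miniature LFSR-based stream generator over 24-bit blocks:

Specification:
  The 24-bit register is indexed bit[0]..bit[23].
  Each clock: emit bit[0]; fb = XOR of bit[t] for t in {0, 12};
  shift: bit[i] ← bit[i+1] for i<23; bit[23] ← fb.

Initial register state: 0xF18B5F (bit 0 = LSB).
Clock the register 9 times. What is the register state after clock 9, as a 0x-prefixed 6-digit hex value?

reg_0 = 0xF18B5F
clock 1: out=1, reg = 0xF8C5AF
clock 2: out=1, reg = 0xFC62D7
clock 3: out=1, reg = 0xFE316B
clock 4: out=1, reg = 0x7F18B5
clock 5: out=1, reg = 0x3F8C5A
clock 6: out=0, reg = 0x1FC62D
clock 7: out=1, reg = 0x8FE316
clock 8: out=0, reg = 0x47F18B
clock 9: out=1, reg = 0x23F8C5

0x23F8C5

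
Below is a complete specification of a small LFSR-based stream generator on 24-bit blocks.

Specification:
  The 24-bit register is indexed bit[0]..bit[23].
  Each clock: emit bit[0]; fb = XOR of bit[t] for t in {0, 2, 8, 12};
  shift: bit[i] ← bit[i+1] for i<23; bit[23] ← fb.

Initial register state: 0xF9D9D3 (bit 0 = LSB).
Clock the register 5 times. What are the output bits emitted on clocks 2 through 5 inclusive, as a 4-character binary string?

reg_0 = 0xF9D9D3
clock 1: out=1, reg = 0xFCECE9
clock 2: out=1, reg = 0xFE7674
clock 3: out=0, reg = 0x7F3B3A
clock 4: out=0, reg = 0x3F9D9D
clock 5: out=1, reg = 0x1FCECE

1001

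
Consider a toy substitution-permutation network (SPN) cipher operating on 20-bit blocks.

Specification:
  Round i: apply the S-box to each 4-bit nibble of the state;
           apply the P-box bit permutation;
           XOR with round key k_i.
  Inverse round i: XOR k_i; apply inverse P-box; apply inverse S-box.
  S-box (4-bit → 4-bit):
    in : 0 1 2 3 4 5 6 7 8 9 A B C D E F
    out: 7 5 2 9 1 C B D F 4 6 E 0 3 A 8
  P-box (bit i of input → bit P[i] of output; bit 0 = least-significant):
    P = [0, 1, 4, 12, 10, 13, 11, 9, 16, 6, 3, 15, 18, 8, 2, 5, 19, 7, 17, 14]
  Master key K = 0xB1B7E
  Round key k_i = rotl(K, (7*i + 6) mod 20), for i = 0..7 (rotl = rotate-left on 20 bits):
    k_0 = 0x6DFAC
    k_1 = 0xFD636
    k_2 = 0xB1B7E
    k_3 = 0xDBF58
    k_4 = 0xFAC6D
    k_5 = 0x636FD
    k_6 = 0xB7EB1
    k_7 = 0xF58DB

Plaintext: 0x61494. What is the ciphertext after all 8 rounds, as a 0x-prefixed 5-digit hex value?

0x4BEC7

s_0 = plaintext = 0x61494
s_1 = Round(s_0, k_0) = 0xB9729
s_2 = Round(s_1, k_1) = 0xC36AA
s_3 = Round(s_2, k_2) = 0xEB30C
s_4 = Round(s_3, k_3) = 0xC52FC
s_5 = Round(s_4, k_4) = 0xFAE09
s_6 = Round(s_5, k_5) = 0x6DBA9
s_7 = Round(s_6, k_6) = 0x79769
s_8 = Round(s_7, k_7) = 0x4BEC7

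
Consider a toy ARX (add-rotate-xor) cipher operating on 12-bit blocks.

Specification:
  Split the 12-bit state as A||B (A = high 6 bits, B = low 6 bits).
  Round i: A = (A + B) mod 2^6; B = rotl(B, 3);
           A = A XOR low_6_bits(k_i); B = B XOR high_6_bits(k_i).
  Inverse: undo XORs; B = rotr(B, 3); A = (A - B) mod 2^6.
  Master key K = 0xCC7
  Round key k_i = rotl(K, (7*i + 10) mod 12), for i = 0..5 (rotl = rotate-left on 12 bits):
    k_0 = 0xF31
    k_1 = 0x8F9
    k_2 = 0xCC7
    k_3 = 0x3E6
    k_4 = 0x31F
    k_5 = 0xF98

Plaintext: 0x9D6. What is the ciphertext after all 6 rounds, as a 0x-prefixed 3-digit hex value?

0x8DC

s_0 = plaintext = 0x9D6
s_1 = Round(s_0, k_0) = 0x30E
s_2 = Round(s_1, k_1) = 0x8D2
s_3 = Round(s_2, k_2) = 0xCA1
s_4 = Round(s_3, k_3) = 0xD43
s_5 = Round(s_4, k_4) = 0x9D4
s_6 = Round(s_5, k_5) = 0x8DC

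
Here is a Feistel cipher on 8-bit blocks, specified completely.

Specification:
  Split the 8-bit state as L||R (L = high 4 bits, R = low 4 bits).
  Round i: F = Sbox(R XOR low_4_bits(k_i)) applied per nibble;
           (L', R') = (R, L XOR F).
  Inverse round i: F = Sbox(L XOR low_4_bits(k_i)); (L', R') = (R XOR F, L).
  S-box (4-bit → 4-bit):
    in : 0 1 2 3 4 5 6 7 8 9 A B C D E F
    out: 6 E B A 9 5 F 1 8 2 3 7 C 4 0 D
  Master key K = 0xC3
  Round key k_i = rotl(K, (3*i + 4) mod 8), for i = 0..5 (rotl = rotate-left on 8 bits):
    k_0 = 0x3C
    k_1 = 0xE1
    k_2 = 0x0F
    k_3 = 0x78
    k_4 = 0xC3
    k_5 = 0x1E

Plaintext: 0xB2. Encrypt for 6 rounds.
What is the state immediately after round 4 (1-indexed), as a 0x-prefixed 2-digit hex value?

0xBB

s_0 = plaintext = 0xB2
s_1 = Round(s_0, k_0) = 0x2B
s_2 = Round(s_1, k_1) = 0xB1
s_3 = Round(s_2, k_2) = 0x1B
s_4 = Round(s_3, k_3) = 0xBB
s_5 = Round(s_4, k_4) = 0xB3
s_6 = Round(s_5, k_5) = 0x3F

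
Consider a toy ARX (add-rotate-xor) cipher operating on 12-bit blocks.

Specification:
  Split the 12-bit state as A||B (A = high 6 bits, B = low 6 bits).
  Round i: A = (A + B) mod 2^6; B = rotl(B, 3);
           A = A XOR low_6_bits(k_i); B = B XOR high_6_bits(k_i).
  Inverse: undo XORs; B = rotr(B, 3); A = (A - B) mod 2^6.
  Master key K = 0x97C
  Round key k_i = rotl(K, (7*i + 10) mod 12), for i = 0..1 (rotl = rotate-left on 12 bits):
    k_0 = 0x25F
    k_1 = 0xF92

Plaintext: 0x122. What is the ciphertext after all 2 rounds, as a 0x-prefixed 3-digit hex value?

0x115

s_0 = plaintext = 0x122
s_1 = Round(s_0, k_0) = 0xE5D
s_2 = Round(s_1, k_1) = 0x115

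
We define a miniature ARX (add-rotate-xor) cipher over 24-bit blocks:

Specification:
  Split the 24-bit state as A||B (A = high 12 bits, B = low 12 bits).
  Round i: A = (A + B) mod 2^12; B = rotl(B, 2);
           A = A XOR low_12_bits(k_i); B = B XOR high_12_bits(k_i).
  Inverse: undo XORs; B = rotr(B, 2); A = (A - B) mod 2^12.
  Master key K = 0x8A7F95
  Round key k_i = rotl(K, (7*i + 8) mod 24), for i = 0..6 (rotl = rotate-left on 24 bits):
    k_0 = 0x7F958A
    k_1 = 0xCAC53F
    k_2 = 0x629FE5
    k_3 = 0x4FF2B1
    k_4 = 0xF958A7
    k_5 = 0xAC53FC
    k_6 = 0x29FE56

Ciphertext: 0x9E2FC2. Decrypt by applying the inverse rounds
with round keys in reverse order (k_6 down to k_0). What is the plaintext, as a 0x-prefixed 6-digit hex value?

0xBCAF5D

s_0 = ciphertext = 0x9E2FC2
s_1 = InvRound(s_0, k_6) = 0x05D757
s_2 = InvRound(s_1, k_5) = 0x83DB64
s_3 = InvRound(s_2, k_4) = 0xB5E53C
s_4 = InvRound(s_3, k_3) = 0xD7FC70
s_5 = InvRound(s_4, k_2) = 0xC04696
s_6 = InvRound(s_5, k_1) = 0xEADA8E
s_7 = InvRound(s_6, k_0) = 0xBCAF5D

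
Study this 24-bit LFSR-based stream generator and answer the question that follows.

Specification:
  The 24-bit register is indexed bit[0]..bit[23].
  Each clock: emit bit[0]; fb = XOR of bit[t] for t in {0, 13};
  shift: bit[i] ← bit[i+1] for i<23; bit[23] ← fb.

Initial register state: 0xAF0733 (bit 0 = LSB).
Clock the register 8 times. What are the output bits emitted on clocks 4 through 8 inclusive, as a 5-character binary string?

01100

reg_0 = 0xAF0733
clock 1: out=1, reg = 0xD78399
clock 2: out=1, reg = 0xEBC1CC
clock 3: out=0, reg = 0x75E0E6
clock 4: out=0, reg = 0xBAF073
clock 5: out=1, reg = 0x5D7839
clock 6: out=1, reg = 0x2EBC1C
clock 7: out=0, reg = 0x975E0E
clock 8: out=0, reg = 0x4BAF07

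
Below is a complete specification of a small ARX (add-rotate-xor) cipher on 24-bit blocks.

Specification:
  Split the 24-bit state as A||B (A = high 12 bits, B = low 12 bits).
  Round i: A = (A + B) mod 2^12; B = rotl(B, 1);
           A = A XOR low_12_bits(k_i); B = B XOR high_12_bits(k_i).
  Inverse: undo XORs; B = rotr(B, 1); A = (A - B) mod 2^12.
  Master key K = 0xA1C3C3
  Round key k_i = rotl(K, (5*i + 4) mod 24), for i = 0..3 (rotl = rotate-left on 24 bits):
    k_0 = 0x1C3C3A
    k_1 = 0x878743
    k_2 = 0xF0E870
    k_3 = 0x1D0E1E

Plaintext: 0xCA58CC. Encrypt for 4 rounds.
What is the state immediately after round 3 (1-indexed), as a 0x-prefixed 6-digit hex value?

s_0 = plaintext = 0xCA58CC
s_1 = Round(s_0, k_0) = 0x94B05A
s_2 = Round(s_1, k_1) = 0xEE68CC
s_3 = Round(s_2, k_2) = 0xFC2E97
s_4 = Round(s_3, k_3) = 0x047CFF

0xFC2E97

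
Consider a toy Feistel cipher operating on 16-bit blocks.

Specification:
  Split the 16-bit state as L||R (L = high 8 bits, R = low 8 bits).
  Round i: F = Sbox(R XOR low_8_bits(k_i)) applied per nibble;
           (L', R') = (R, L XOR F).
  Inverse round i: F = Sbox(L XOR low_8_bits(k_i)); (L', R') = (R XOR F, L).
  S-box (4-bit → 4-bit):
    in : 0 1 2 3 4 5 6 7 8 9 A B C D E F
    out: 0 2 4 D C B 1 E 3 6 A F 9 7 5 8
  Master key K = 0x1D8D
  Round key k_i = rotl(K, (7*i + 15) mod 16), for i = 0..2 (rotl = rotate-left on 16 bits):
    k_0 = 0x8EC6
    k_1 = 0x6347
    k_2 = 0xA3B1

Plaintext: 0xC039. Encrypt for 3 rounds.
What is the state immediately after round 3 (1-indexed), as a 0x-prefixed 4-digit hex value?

0x3178

s_0 = plaintext = 0xC039
s_1 = Round(s_0, k_0) = 0x3948
s_2 = Round(s_1, k_1) = 0x4831
s_3 = Round(s_2, k_2) = 0x3178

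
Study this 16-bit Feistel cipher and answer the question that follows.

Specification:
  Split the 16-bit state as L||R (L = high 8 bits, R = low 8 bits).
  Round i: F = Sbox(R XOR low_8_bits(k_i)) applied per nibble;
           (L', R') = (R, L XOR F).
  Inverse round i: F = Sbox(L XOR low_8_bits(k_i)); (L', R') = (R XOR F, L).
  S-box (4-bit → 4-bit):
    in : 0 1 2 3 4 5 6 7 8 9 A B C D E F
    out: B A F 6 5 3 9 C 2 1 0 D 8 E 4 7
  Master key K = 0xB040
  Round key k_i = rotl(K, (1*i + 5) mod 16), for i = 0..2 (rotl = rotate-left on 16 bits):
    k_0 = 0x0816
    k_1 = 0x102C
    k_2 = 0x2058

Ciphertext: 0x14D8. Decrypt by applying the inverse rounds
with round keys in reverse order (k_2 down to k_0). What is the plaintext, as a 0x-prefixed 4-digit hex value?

0x301C

s_0 = ciphertext = 0x14D8
s_1 = InvRound(s_0, k_2) = 0x8014
s_2 = InvRound(s_1, k_1) = 0x1C80
s_3 = InvRound(s_2, k_0) = 0x301C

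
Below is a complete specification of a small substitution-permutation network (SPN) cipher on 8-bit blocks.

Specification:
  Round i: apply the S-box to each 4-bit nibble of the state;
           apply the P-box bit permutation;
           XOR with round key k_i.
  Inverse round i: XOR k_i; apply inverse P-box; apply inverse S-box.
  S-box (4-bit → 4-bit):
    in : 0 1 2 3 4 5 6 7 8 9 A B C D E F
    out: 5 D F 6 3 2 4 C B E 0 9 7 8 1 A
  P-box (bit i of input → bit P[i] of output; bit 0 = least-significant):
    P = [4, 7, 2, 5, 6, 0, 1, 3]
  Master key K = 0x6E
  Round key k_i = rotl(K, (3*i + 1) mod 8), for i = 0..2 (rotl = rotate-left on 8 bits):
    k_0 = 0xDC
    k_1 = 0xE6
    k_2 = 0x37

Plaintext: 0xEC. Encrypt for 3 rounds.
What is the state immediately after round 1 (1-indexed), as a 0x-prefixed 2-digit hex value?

s_0 = plaintext = 0xEC
s_1 = Round(s_0, k_0) = 0x08
s_2 = Round(s_1, k_1) = 0x14
s_3 = Round(s_2, k_2) = 0xED

0x08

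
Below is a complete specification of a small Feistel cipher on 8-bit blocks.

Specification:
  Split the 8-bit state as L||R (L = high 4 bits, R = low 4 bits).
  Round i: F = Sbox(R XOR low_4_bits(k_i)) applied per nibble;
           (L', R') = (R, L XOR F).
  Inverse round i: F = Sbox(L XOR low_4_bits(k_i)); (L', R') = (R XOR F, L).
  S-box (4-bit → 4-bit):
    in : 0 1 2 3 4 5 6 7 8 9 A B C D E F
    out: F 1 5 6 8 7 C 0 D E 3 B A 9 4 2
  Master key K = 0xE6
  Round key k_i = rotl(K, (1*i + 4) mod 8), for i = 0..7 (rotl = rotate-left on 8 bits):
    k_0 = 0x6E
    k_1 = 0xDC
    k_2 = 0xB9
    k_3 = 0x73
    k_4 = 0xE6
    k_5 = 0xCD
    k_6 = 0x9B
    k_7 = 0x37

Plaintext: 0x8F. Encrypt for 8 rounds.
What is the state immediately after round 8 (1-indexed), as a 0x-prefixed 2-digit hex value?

0x67

s_0 = plaintext = 0x8F
s_1 = Round(s_0, k_0) = 0xF9
s_2 = Round(s_1, k_1) = 0x98
s_3 = Round(s_2, k_2) = 0x88
s_4 = Round(s_3, k_3) = 0x83
s_5 = Round(s_4, k_4) = 0x3F
s_6 = Round(s_5, k_5) = 0xF6
s_7 = Round(s_6, k_6) = 0x66
s_8 = Round(s_7, k_7) = 0x67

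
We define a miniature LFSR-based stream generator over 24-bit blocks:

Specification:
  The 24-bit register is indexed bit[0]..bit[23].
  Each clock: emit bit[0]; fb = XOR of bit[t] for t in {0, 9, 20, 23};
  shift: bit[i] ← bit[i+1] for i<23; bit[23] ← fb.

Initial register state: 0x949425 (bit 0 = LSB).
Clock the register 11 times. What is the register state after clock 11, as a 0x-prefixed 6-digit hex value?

reg_0 = 0x949425
clock 1: out=1, reg = 0xCA4A12
clock 2: out=0, reg = 0x652509
clock 3: out=1, reg = 0xB29284
clock 4: out=0, reg = 0xD94942
clock 5: out=0, reg = 0x6CA4A1
clock 6: out=1, reg = 0xB65250
clock 7: out=0, reg = 0xDB2928
clock 8: out=0, reg = 0x6D9494
clock 9: out=0, reg = 0x36CA4A
clock 10: out=0, reg = 0x1B6525
clock 11: out=1, reg = 0x0DB292

0x0DB292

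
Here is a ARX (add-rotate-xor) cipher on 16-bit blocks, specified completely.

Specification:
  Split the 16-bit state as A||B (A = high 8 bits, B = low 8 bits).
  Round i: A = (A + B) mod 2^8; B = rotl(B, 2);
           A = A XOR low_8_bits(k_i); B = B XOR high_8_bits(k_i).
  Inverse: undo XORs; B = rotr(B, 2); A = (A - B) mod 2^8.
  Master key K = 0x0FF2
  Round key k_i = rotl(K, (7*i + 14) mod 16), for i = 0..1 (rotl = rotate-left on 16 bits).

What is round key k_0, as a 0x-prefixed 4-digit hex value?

0x83FC

K = 0x0FF2
k_0 = rotl(K, (7*0+14) mod 16) = rotl(K, 14) = 0x83FC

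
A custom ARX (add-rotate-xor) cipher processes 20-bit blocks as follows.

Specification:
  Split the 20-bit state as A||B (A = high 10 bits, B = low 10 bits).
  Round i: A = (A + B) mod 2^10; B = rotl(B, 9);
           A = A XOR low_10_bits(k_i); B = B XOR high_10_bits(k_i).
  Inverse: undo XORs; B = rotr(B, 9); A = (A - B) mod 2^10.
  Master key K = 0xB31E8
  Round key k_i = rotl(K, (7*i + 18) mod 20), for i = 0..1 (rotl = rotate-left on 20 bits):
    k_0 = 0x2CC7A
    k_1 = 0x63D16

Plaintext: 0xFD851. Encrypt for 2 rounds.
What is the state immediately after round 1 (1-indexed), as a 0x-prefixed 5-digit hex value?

s_0 = plaintext = 0xFD851
s_1 = Round(s_0, k_0) = 0x0F69B
s_2 = Round(s_1, k_1) = 0xF3AC2

0x0F69B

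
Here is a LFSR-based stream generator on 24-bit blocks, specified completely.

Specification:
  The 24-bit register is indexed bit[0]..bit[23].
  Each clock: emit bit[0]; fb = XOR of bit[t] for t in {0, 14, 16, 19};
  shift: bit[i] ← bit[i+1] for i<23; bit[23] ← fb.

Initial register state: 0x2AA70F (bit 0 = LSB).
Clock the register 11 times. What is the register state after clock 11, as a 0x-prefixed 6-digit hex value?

reg_0 = 0x2AA70F
clock 1: out=1, reg = 0x155387
clock 2: out=1, reg = 0x8AA9C3
clock 3: out=1, reg = 0x4554E1
clock 4: out=1, reg = 0xA2AA70
clock 5: out=0, reg = 0x515538
clock 6: out=0, reg = 0x28AA9C
clock 7: out=0, reg = 0x94554E
clock 8: out=0, reg = 0xCA2AA7
clock 9: out=1, reg = 0x651553
clock 10: out=1, reg = 0x328AA9
clock 11: out=1, reg = 0x994554

0x994554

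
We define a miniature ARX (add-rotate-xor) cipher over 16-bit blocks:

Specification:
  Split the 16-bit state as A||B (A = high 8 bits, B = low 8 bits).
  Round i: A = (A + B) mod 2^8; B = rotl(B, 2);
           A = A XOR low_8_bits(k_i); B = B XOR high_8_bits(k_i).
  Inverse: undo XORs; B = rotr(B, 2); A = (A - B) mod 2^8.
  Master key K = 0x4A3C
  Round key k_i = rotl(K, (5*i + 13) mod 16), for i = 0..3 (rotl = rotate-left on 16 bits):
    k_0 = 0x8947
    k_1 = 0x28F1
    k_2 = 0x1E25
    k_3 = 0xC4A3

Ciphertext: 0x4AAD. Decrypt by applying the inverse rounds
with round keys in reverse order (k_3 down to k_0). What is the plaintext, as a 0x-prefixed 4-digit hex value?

s_0 = ciphertext = 0x4AAD
s_1 = InvRound(s_0, k_3) = 0x8F5A
s_2 = InvRound(s_1, k_2) = 0x9911
s_3 = InvRound(s_2, k_1) = 0x1A4E
s_4 = InvRound(s_3, k_0) = 0x6CF1

0x6CF1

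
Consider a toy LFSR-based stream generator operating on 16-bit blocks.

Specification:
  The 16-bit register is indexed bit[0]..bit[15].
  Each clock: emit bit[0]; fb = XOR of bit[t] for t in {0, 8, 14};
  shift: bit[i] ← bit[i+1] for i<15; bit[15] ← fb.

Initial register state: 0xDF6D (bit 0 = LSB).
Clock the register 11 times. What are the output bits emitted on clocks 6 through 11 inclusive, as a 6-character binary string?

110111

reg_0 = 0xDF6D
clock 1: out=1, reg = 0xEFB6
clock 2: out=0, reg = 0x77DB
clock 3: out=1, reg = 0xBBED
clock 4: out=1, reg = 0x5DF6
clock 5: out=0, reg = 0x2EFB
clock 6: out=1, reg = 0x977D
clock 7: out=1, reg = 0x4BBE
clock 8: out=0, reg = 0x25DF
clock 9: out=1, reg = 0x12EF
clock 10: out=1, reg = 0x8977
clock 11: out=1, reg = 0x44BB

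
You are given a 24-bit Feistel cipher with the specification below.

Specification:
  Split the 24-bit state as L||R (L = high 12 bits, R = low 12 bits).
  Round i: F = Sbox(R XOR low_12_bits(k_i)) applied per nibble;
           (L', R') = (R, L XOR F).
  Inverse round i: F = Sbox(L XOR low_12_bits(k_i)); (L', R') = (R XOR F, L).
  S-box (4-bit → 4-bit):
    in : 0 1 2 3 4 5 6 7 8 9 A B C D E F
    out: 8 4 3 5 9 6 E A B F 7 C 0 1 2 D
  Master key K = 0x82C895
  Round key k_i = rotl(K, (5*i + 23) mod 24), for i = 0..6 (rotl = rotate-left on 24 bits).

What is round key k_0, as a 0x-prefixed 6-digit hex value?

0xC1644A

K = 0x82C895
k_0 = rotl(K, (5*0+23) mod 24) = rotl(K, 23) = 0xC1644A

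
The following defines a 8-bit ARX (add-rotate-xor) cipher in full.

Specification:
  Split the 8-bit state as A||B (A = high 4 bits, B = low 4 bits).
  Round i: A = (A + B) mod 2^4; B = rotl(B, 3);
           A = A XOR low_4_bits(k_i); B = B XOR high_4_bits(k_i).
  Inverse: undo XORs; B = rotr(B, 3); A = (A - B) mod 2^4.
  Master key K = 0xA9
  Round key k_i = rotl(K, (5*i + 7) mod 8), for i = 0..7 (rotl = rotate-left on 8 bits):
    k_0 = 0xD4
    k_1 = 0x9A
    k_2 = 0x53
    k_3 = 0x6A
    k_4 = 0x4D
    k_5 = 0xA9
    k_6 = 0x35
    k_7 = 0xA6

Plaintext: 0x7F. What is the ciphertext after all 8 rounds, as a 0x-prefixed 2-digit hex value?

0xBF

s_0 = plaintext = 0x7F
s_1 = Round(s_0, k_0) = 0x22
s_2 = Round(s_1, k_1) = 0xE8
s_3 = Round(s_2, k_2) = 0x51
s_4 = Round(s_3, k_3) = 0xCE
s_5 = Round(s_4, k_4) = 0x73
s_6 = Round(s_5, k_5) = 0x33
s_7 = Round(s_6, k_6) = 0x3A
s_8 = Round(s_7, k_7) = 0xBF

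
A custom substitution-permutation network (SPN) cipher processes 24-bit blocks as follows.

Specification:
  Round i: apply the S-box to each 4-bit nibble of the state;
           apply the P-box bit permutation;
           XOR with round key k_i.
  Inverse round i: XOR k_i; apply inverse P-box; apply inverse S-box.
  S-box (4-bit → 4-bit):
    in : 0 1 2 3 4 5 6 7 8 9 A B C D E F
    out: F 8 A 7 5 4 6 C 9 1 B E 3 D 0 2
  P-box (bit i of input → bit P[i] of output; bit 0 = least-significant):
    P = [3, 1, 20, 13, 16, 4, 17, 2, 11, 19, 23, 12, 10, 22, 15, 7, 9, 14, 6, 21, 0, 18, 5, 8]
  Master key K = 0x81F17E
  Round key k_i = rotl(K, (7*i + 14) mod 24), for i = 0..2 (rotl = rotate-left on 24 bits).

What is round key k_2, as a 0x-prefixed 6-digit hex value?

K = 0x81F17E
k_0 = rotl(K, (7*0+14) mod 24) = rotl(K, 14) = 0x5FA07C
k_1 = rotl(K, (7*1+14) mod 24) = rotl(K, 21) = 0xD03E2F
k_2 = rotl(K, (7*2+14) mod 24) = rotl(K, 4) = 0x1F17E8

0x1F17E8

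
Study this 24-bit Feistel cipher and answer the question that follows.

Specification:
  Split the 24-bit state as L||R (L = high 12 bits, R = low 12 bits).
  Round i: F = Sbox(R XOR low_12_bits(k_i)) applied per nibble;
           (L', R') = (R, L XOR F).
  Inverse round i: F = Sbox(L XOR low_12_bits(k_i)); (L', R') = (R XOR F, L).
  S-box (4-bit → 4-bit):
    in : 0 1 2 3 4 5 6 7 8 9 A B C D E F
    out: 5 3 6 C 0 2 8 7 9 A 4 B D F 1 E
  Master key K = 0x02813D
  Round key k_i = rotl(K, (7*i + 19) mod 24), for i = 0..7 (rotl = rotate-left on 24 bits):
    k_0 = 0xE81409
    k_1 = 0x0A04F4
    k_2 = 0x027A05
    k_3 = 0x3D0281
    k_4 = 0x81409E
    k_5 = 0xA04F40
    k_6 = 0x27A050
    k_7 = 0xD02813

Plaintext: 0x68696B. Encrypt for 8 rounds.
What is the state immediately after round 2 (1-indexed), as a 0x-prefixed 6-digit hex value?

0x90068B

s_0 = plaintext = 0x68696B
s_1 = Round(s_0, k_0) = 0x96B900
s_2 = Round(s_1, k_1) = 0x90068B
s_3 = Round(s_2, k_2) = 0x68B491
s_4 = Round(s_3, k_3) = 0x491EBE
s_5 = Round(s_4, k_4) = 0xEBE5F4
s_6 = Round(s_5, k_5) = 0x5F4A0E
s_7 = Round(s_6, k_6) = 0xA0E1D5
s_8 = Round(s_7, k_7) = 0x1D50D6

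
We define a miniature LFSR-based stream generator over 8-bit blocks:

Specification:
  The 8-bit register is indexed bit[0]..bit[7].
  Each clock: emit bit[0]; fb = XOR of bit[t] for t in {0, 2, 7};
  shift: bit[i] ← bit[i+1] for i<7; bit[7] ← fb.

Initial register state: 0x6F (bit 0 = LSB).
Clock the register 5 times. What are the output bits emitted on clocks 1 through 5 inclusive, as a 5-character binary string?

11110

reg_0 = 0x6F
clock 1: out=1, reg = 0x37
clock 2: out=1, reg = 0x1B
clock 3: out=1, reg = 0x8D
clock 4: out=1, reg = 0xC6
clock 5: out=0, reg = 0x63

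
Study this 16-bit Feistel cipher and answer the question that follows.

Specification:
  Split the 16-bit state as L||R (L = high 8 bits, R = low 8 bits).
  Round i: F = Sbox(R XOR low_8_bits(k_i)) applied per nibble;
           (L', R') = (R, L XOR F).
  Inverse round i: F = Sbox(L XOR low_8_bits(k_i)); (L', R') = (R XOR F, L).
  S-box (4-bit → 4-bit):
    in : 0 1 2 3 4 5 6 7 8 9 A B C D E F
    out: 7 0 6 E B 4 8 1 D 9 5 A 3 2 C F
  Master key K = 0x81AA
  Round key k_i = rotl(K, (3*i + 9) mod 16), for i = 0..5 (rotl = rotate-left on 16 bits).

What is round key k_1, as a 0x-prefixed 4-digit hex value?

0xA81A

K = 0x81AA
k_0 = rotl(K, (3*0+9) mod 16) = rotl(K, 9) = 0x5503
k_1 = rotl(K, (3*1+9) mod 16) = rotl(K, 12) = 0xA81A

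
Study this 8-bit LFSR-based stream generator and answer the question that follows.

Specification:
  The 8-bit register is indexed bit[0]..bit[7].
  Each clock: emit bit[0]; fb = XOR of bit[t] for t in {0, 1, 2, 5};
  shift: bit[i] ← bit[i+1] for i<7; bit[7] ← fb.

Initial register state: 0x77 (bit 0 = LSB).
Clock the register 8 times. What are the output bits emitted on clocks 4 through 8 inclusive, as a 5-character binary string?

reg_0 = 0x77
clock 1: out=1, reg = 0x3B
clock 2: out=1, reg = 0x9D
clock 3: out=1, reg = 0x4E
clock 4: out=0, reg = 0x27
clock 5: out=1, reg = 0x13
clock 6: out=1, reg = 0x09
clock 7: out=1, reg = 0x84
clock 8: out=0, reg = 0xC2

01110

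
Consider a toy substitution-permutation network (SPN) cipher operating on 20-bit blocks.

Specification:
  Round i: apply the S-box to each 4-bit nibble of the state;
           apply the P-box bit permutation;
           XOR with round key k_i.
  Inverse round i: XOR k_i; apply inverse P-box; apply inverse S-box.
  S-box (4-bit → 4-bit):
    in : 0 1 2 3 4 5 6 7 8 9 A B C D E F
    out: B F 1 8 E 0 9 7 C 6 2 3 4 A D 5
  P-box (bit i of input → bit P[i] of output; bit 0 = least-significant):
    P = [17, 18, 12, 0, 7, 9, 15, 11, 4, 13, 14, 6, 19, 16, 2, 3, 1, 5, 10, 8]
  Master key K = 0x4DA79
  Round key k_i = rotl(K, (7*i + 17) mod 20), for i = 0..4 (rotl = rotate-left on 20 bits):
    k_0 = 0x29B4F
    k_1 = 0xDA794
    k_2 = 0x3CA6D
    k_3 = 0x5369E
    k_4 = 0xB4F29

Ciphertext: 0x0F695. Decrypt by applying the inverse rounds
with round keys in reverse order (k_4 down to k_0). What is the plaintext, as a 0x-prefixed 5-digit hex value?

0xB124D

s_0 = ciphertext = 0x0F695
s_1 = InvRound(s_0, k_4) = 0xD1BEF
s_2 = InvRound(s_1, k_3) = 0x42033
s_3 = InvRound(s_2, k_2) = 0x2414B
s_4 = InvRound(s_3, k_1) = 0xF1170
s_5 = InvRound(s_4, k_0) = 0xB124D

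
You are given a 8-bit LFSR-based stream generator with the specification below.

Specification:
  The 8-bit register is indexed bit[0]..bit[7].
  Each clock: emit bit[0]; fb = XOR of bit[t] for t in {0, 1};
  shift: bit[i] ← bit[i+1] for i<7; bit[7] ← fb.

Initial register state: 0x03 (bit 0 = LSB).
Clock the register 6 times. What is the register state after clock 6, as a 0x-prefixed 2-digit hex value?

0x08

reg_0 = 0x03
clock 1: out=1, reg = 0x01
clock 2: out=1, reg = 0x80
clock 3: out=0, reg = 0x40
clock 4: out=0, reg = 0x20
clock 5: out=0, reg = 0x10
clock 6: out=0, reg = 0x08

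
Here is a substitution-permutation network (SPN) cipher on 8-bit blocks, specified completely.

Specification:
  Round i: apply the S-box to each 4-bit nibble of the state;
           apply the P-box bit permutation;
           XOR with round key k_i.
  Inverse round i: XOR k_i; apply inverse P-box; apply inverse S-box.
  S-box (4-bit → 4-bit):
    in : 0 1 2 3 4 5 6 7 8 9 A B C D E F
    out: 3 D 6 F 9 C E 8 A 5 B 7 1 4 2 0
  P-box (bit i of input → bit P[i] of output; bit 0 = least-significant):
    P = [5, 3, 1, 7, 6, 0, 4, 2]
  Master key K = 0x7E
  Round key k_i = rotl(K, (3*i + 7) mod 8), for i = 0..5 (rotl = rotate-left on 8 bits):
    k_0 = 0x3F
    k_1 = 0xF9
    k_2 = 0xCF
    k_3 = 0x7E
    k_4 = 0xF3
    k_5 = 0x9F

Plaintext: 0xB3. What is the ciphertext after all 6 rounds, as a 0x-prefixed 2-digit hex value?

s_0 = plaintext = 0xB3
s_1 = Round(s_0, k_0) = 0xC4
s_2 = Round(s_1, k_1) = 0x19
s_3 = Round(s_2, k_2) = 0xB9
s_4 = Round(s_3, k_3) = 0x0D
s_5 = Round(s_4, k_4) = 0xB0
s_6 = Round(s_5, k_5) = 0xE6

0xE6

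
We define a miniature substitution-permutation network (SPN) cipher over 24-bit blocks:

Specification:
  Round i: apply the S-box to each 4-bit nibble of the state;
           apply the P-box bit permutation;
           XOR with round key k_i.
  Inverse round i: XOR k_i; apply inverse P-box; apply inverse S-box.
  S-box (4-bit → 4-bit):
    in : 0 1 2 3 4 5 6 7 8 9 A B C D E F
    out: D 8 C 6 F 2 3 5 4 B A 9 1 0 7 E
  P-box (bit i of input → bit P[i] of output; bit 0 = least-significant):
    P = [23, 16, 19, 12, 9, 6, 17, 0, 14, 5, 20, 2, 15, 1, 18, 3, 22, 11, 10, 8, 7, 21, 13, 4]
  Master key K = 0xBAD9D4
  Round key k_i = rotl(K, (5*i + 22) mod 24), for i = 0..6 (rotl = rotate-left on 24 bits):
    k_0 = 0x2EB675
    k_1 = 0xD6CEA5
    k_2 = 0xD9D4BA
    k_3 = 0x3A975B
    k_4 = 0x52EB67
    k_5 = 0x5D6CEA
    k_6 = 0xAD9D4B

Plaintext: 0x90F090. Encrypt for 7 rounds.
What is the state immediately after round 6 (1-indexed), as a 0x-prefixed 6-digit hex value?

0xB83777

s_0 = plaintext = 0x90F090
s_1 = Round(s_0, k_0) = 0xD2E1AA
s_2 = Round(s_1, k_1) = 0xD35BE2
s_3 = Round(s_2, k_2) = 0xD38AFC
s_4 = Round(s_3, k_3) = 0xBC9B3E
s_5 = Round(s_4, k_4) = 0x992BB9
s_6 = Round(s_5, k_5) = 0xB83777
s_7 = Round(s_6, k_6) = 0x33DBD9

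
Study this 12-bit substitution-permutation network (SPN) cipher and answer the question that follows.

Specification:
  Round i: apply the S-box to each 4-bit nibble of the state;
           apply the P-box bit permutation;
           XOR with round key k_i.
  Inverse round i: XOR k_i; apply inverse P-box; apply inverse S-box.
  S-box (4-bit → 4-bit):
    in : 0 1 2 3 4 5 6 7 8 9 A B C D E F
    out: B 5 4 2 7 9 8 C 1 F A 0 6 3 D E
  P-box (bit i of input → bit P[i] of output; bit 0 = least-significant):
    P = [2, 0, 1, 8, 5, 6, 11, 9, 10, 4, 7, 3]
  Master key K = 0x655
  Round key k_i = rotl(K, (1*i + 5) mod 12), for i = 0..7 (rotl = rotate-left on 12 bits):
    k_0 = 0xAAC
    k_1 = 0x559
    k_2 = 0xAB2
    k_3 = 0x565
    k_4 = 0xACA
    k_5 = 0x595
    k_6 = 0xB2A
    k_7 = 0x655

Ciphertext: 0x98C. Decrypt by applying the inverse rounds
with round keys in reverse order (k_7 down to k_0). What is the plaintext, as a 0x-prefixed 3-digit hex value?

s_0 = ciphertext = 0x98C
s_1 = InvRound(s_0, k_7) = 0x9FA
s_2 = InvRound(s_1, k_6) = 0xCAB
s_3 = InvRound(s_2, k_5) = 0xA1E
s_4 = InvRound(s_3, k_4) = 0xC38
s_5 = InvRound(s_4, k_3) = 0xAC0
s_6 = InvRound(s_5, k_2) = 0x3D2
s_7 = InvRound(s_6, k_1) = 0xE6C
s_8 = InvRound(s_7, k_0) = 0x13B

0x13B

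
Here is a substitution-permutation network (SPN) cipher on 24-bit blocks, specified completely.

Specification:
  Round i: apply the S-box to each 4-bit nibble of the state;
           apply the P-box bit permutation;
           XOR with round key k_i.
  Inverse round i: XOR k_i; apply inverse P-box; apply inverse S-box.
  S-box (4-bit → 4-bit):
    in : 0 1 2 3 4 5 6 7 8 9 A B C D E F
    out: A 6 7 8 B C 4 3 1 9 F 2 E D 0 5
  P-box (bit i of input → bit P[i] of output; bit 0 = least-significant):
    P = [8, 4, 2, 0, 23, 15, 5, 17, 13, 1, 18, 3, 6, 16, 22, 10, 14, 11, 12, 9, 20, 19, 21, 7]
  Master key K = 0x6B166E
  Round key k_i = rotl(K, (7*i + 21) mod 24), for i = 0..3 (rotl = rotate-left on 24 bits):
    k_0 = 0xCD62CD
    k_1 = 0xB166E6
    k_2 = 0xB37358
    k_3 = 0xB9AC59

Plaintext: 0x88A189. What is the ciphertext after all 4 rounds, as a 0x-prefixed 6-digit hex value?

s_0 = plaintext = 0x88A189
s_1 = Round(s_0, k_0) = 0x18278E
s_2 = Round(s_1, k_1) = 0x5806A4
s_3 = Round(s_2, k_2) = 0x14B6E9
s_4 = Round(s_3, k_3) = 0x94E758

0x94E758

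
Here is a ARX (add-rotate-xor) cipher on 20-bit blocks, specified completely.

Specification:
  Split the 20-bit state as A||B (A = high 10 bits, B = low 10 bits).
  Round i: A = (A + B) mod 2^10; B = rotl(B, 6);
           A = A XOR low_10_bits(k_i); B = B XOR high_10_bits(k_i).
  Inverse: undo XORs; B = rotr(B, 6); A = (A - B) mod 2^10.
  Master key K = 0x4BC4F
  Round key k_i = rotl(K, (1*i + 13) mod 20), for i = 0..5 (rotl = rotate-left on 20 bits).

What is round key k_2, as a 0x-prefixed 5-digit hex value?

K = 0x4BC4F
k_0 = rotl(K, (1*0+13) mod 20) = rotl(K, 13) = 0x9E978
k_1 = rotl(K, (1*1+13) mod 20) = rotl(K, 14) = 0x3D2F1
k_2 = rotl(K, (1*2+13) mod 20) = rotl(K, 15) = 0x7A5E2

0x7A5E2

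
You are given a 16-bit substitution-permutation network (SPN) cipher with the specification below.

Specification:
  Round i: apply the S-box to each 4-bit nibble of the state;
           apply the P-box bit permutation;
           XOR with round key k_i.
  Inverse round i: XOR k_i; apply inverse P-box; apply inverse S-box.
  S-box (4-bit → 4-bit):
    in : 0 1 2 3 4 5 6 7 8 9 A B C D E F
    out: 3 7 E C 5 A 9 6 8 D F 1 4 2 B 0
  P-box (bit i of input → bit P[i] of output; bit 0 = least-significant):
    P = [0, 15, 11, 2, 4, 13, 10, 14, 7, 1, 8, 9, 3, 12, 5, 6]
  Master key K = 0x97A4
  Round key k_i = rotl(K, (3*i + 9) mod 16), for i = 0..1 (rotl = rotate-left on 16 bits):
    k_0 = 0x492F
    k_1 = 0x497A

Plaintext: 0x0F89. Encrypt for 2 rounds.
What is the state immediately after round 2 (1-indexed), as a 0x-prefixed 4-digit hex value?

0xB4D4

s_0 = plaintext = 0x0F89
s_1 = Round(s_0, k_0) = 0x1122
s_2 = Round(s_1, k_1) = 0xB4D4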